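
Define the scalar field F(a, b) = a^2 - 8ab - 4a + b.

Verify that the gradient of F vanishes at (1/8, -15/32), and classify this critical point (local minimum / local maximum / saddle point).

∇F = (2a - 8b - 4, -8a + 1); substituting (1/8, -15/32) gives ∇F = (0, 0), so (1/8, -15/32) is indeed a critical point.
The Hessian of F is constant: H = [[2, -8], [-8, 0]].
det(H) = 2·0 − (-8)² = -64.
Since det(H) < 0, H is indefinite and the critical point is a saddle point.

saddle point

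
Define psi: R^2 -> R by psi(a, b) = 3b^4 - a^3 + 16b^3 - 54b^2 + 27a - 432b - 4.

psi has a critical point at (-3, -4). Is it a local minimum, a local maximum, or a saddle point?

local minimum

The mixed partial ∂²psi/∂a∂b is 0, so the Hessian at any point is diag(psi_aa, psi_bb) = diag(-6a, 12(3b^2 + 8b - 9)).
At (-3, -4): H = diag(18, 84).
Both eigenvalues are positive, so H is positive definite: a local minimum.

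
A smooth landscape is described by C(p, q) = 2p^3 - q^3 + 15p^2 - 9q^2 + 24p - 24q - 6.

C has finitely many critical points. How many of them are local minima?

C separates as a function of p plus a function of q, so ∇C=0 decouples.
∂C/∂p = 6(p + 1)(p + 4) = 0 at p ∈ {-4, -1}; ∂C/∂q = -3(q + 2)(q + 4) = 0 at q ∈ {-4, -2}.
The Hessian is diagonal: diag(C_pp, C_qq). Second derivatives: C_pp(-4)=-18, C_pp(-1)=18; C_qq(-4)=6, C_qq(-2)=-6.
Local minima occur where both diagonal entries positive: (-1, -4). Count: 1.

1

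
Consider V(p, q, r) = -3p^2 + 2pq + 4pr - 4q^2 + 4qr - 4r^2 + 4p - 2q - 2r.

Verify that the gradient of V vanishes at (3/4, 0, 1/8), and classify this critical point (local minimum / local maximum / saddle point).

local maximum

∇V = (-6p + 2q + 4r + 4, 2p - 8q + 4r - 2, 4p + 4q - 8r - 2); substituting (3/4, 0, 1/8) gives ∇V = (0, 0, 0), so (3/4, 0, 1/8) is indeed a critical point.
The Hessian is constant: H = [[-6, 2, 4], [2, -8, 4], [4, 4, -8]].
Leading principal minors: Δ₁ = -6, Δ₂ = 44, Δ₃ = -64.
The minors alternate sign starting negative (−, +, −), so H is negative definite: a local maximum.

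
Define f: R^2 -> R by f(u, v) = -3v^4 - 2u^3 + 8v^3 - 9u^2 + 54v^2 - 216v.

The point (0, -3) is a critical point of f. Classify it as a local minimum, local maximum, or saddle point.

local maximum

The mixed partial ∂²f/∂u∂v is 0, so the Hessian at any point is diag(f_uu, f_vv) = diag(-6(2u + 3), 12(-3v^2 + 4v + 9)).
At (0, -3): H = diag(-18, -360).
Both eigenvalues are negative, so H is negative definite: a local maximum.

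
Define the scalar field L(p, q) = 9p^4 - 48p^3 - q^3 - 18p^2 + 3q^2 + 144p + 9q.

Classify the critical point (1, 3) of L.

The mixed partial ∂²L/∂p∂q is 0, so the Hessian at any point is diag(L_pp, L_qq) = diag(36(3p^2 - 8p - 1), 6(-q + 1)).
At (1, 3): H = diag(-216, -12).
Both eigenvalues are negative, so H is negative definite: a local maximum.

local maximum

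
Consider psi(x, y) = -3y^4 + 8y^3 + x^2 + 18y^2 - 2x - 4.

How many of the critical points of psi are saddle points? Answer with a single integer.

psi separates as a function of x plus a function of y, so ∇psi=0 decouples.
∂psi/∂x = 2(x - 1) = 0 at x ∈ {1}; ∂psi/∂y = -12y(y - 3)(y + 1) = 0 at y ∈ {-1, 0, 3}.
The Hessian is diagonal: diag(psi_xx, psi_yy). Second derivatives: psi_xx(1)=2; psi_yy(-1)=-48, psi_yy(0)=36, psi_yy(3)=-144.
Saddle points occur where the two diagonal entries have opposite signs: (1, -1), (1, 3). Count: 2.

2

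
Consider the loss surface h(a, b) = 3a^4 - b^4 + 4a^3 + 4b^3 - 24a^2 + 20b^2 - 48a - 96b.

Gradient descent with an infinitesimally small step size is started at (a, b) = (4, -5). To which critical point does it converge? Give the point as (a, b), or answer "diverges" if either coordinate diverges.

diverges

h is separable, so gradient descent decouples: a follows -∂h/∂a, b follows -∂h/∂b.
∂h/∂a = 12(a - 2)(a + 1)(a + 2); at a=4 this is 720, so a decreases.
∂h/∂b = -4(b - 4)(b - 2)(b + 3); at b=-5 this is 504, so b decreases.
The b-coordinate has no critical point in that direction and runs off to infinity.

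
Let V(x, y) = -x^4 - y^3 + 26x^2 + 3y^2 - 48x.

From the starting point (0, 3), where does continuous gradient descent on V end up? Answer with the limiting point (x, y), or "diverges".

diverges

V is separable, so gradient descent decouples: x follows -∂V/∂x, y follows -∂V/∂y.
∂V/∂x = -4(x - 3)(x - 1)(x + 4); at x=0 this is -48, so x increases.
∂V/∂y = -3y(y - 2); at y=3 this is -9, so y increases.
The y-coordinate has no critical point in that direction and runs off to infinity.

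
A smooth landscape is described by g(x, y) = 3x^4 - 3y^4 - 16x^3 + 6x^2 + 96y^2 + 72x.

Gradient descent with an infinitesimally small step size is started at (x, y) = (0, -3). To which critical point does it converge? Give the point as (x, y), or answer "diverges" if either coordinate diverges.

(-1, 0)

g is separable, so gradient descent decouples: x follows -∂g/∂x, y follows -∂g/∂y.
∂g/∂x = 12(x - 3)(x - 2)(x + 1); at x=0 this is 72, so x decreases.
∂g/∂y = -12y(y - 4)(y + 4); at y=-3 this is -252, so y increases.
x converges to its nearest critical value -1 (a local min of the x-part); y converges to 0. The iterate converges to (-1, 0).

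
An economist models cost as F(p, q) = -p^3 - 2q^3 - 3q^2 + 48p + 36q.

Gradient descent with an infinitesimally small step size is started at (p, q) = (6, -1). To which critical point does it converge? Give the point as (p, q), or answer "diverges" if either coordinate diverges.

F is separable, so gradient descent decouples: p follows -∂F/∂p, q follows -∂F/∂q.
∂F/∂p = -3(p - 4)(p + 4); at p=6 this is -60, so p increases.
∂F/∂q = -6(q - 2)(q + 3); at q=-1 this is 36, so q decreases.
The p-coordinate has no critical point in that direction and runs off to infinity.

diverges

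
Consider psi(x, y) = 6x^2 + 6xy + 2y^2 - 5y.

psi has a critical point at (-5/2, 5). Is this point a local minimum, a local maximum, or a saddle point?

local minimum

The Hessian of psi is constant: H = [[12, 6], [6, 4]].
det(H) = 12·4 − 6² = 12.
det(H) > 0 and tr(H) = 16 > 0, so H is positive definite and the point is a local minimum.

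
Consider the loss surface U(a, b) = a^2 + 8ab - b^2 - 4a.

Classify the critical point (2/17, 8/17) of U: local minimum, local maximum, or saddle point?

saddle point

The Hessian of U is constant: H = [[2, 8], [8, -2]].
det(H) = 2·(-2) − 8² = -68.
Since det(H) < 0, H is indefinite and the critical point is a saddle point.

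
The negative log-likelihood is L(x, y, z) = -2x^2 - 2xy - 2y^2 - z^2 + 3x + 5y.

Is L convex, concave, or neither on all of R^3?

L is quadratic, so its Hessian is the constant matrix H = [[-4, -2, 0], [-2, -4, 0], [0, 0, -2]].
Leading principal minors: -4, 12, -24.
Signs alternate −, +, − ⇒ H ≺ 0 ⇒ concave.

concave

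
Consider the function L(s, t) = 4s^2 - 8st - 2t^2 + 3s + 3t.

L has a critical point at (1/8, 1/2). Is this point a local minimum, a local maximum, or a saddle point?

saddle point

The Hessian of L is constant: H = [[8, -8], [-8, -4]].
det(H) = 8·(-4) − (-8)² = -96.
Since det(H) < 0, H is indefinite and the critical point is a saddle point.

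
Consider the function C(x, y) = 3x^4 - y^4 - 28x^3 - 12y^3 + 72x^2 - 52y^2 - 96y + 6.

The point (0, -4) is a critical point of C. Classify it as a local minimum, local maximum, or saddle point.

saddle point

The mixed partial ∂²C/∂x∂y is 0, so the Hessian at any point is diag(C_xx, C_yy) = diag(12(3x^2 - 14x + 12), -4(3y^2 + 18y + 26)).
At (0, -4): H = diag(144, -8).
The eigenvalues have opposite signs, so H is indefinite: a saddle point.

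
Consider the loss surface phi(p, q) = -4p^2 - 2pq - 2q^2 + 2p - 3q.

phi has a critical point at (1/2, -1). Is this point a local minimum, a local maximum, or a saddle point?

The Hessian of phi is constant: H = [[-8, -2], [-2, -4]].
det(H) = (-8)·(-4) − (-2)² = 28.
det(H) > 0 and tr(H) = -12 < 0, so H is negative definite and the point is a local maximum.

local maximum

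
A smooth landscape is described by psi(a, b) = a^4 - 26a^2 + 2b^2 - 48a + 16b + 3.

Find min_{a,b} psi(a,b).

-381

psi(a,b) separates as P(a) + Q(b) + 3, so its minimum is min P + min Q + 3.
P'(a) = 4(a - 4)(a + 1)(a + 3) vanishes at a ∈ {-3, -1, 4}; Q'(b) = 4b + 16 vanishes at b ∈ {-4}.
Local minima of P (where P''>0): P(-3)=-9, P(4)=-352. Local minima of Q: Q(-4)=-32.
So the global minimum of psi is P(4) + Q(-4) + 3 = -352 − 32 + 3 = -381, attained at (4, -4).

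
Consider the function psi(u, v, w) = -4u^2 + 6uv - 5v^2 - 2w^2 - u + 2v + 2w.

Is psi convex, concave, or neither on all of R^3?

concave

psi is quadratic, so its Hessian is the constant matrix H = [[-8, 6, 0], [6, -10, 0], [0, 0, -4]].
Leading principal minors: -8, 44, -176.
Signs alternate −, +, − ⇒ H ≺ 0 ⇒ concave.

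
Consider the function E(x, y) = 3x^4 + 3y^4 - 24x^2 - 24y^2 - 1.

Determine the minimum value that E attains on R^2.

-97

E(x,y) separates as P(x) + Q(y) − 1, so its minimum is min P + min Q − 1.
P'(x) = 12x(x - 2)(x + 2) vanishes at x ∈ {-2, 0, 2}; Q'(y) = 12y(y - 2)(y + 2) vanishes at y ∈ {-2, 0, 2}.
Local minima of P (where P''>0): P(-2)=-48, P(2)=-48. Local minima of Q: Q(-2)=-48, Q(2)=-48.
So the global minimum of E is P(-2) + Q(-2) − 1 = -48 − 48 − 1 = -97, attained at (-2, -2).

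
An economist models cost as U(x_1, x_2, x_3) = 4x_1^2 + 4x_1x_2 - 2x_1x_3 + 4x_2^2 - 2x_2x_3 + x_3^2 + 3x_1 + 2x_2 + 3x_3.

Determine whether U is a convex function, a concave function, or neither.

U is quadratic, so its Hessian is the constant matrix H = [[8, 4, -2], [4, 8, -2], [-2, -2, 2]].
Leading principal minors: 8, 48, 64.
All positive ⇒ H ≻ 0 ⇒ convex.

convex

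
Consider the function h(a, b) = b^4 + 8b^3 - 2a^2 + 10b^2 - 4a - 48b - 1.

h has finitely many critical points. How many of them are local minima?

0

h separates as a function of a plus a function of b, so ∇h=0 decouples.
∂h/∂a = -4(a + 1) = 0 at a ∈ {-1}; ∂h/∂b = 4(b - 1)(b + 3)(b + 4) = 0 at b ∈ {-4, -3, 1}.
The Hessian is diagonal: diag(h_aa, h_bb). Second derivatives: h_aa(-1)=-4; h_bb(-4)=20, h_bb(-3)=-16, h_bb(1)=80.
Local minima occur where both diagonal entries positive: none. Count: 0.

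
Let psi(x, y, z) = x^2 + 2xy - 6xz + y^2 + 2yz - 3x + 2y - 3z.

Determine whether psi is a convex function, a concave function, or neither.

psi is quadratic, so its Hessian is the constant matrix H = [[2, 2, -6], [2, 2, 2], [-6, 2, 0]].
Leading principal minors: 2, 0, -128.
Neither pattern holds ⇒ H is indefinite ⇒ neither convex nor concave.

neither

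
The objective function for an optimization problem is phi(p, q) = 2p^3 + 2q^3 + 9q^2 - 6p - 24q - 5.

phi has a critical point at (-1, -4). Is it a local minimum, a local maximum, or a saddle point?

local maximum

The mixed partial ∂²phi/∂p∂q is 0, so the Hessian at any point is diag(phi_pp, phi_qq) = diag(12p, 6(2q + 3)).
At (-1, -4): H = diag(-12, -30).
Both eigenvalues are negative, so H is negative definite: a local maximum.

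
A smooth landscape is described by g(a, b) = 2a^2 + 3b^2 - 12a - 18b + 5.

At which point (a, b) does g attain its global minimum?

(3, 3)

g(a,b) separates as P(a) + Q(b) + 5, so its minimum is min P + min Q + 5.
P'(a) = 4a - 12 vanishes at a ∈ {3}; Q'(b) = 6b - 18 vanishes at b ∈ {3}.
Local minima of P (where P''>0): P(3)=-18. Local minima of Q: Q(3)=-27.
So the global minimum of g is P(3) + Q(3) + 5 = -18 − 27 + 5 = -40, attained at (3, 3).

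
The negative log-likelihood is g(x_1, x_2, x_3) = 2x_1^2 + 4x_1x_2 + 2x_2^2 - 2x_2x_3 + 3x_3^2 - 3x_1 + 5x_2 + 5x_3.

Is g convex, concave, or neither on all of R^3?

neither

g is quadratic, so its Hessian is the constant matrix H = [[4, 4, 0], [4, 4, -2], [0, -2, 6]].
Leading principal minors: 4, 0, -16.
Neither pattern holds ⇒ H is indefinite ⇒ neither convex nor concave.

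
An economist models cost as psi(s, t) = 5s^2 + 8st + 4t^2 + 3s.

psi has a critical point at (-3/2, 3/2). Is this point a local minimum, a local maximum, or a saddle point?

local minimum

The Hessian of psi is constant: H = [[10, 8], [8, 8]].
det(H) = 10·8 − 8² = 16.
det(H) > 0 and tr(H) = 18 > 0, so H is positive definite and the point is a local minimum.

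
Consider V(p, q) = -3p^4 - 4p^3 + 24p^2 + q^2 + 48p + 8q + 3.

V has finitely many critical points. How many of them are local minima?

V separates as a function of p plus a function of q, so ∇V=0 decouples.
∂V/∂p = -12(p - 2)(p + 1)(p + 2) = 0 at p ∈ {-2, -1, 2}; ∂V/∂q = 2(q + 4) = 0 at q ∈ {-4}.
The Hessian is diagonal: diag(V_pp, V_qq). Second derivatives: V_pp(-2)=-48, V_pp(-1)=36, V_pp(2)=-144; V_qq(-4)=2.
Local minima occur where both diagonal entries positive: (-1, -4). Count: 1.

1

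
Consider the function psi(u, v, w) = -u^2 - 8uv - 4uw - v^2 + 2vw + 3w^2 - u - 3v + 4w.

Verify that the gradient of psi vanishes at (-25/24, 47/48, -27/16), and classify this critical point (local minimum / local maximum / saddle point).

∇psi = (-2u - 8v - 4w - 1, -8u - 2v + 2w - 3, -4u + 2v + 6w + 4); substituting (-25/24, 47/48, -27/16) gives ∇psi = (0, 0, 0), so (-25/24, 47/48, -27/16) is indeed a critical point.
The Hessian is constant: H = [[-2, -8, -4], [-8, -2, 2], [-4, 2, 6]].
Leading principal minors: Δ₁ = -2, Δ₂ = -60, Δ₃ = -192.
The minors fit neither the all-positive nor the alternating-sign pattern, so H is indefinite: a saddle point.

saddle point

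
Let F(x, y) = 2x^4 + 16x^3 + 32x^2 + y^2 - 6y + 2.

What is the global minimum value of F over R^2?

-7

F(x,y) separates as P(x) + Q(y) + 2, so its minimum is min P + min Q + 2.
P'(x) = 8x(x + 2)(x + 4) vanishes at x ∈ {-4, -2, 0}; Q'(y) = 2y - 6 vanishes at y ∈ {3}.
Local minima of P (where P''>0): P(-4)=0, P(0)=0. Local minima of Q: Q(3)=-9.
So the global minimum of F is P(-4) + Q(3) + 2 = 0 − 9 + 2 = -7, attained at (-4, 3).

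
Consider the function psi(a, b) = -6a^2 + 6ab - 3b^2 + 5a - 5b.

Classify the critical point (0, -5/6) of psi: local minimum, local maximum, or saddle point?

local maximum

The Hessian of psi is constant: H = [[-12, 6], [6, -6]].
det(H) = (-12)·(-6) − 6² = 36.
det(H) > 0 and tr(H) = -18 < 0, so H is negative definite and the point is a local maximum.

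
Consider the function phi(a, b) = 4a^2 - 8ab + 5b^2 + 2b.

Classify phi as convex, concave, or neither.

phi is quadratic, so its Hessian is the constant matrix H = [[8, -8], [-8, 10]].
det(H) = 16, tr(H) = 18.
det(H) > 0 and tr(H) > 0, so H is positive definite everywhere: convex.

convex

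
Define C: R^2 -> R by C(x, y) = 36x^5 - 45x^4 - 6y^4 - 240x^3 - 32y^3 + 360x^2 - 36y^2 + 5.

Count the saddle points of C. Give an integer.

C separates as a function of x plus a function of y, so ∇C=0 decouples.
∂C/∂x = 180x(x - 2)(x - 1)(x + 2) = 0 at x ∈ {-2, 0, 1, 2}; ∂C/∂y = -24y(y + 1)(y + 3) = 0 at y ∈ {-3, -1, 0}.
The Hessian is diagonal: diag(C_xx, C_yy). Second derivatives: C_xx(-2)=-4320, C_xx(0)=720, C_xx(1)=-540, C_xx(2)=1440; C_yy(-3)=-144, C_yy(-1)=48, C_yy(0)=-72.
Saddle points occur where the two diagonal entries have opposite signs: (-2, -1), (0, -3), (0, 0), (1, -1), (2, -3), (2, 0). Count: 6.

6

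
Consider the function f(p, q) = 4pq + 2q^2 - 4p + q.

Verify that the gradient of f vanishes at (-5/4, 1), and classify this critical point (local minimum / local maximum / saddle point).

∇f = (4q - 4, 4p + 4q + 1); substituting (-5/4, 1) gives ∇f = (0, 0), so (-5/4, 1) is indeed a critical point.
The Hessian of f is constant: H = [[0, 4], [4, 4]].
det(H) = 0·4 − 4² = -16.
Since det(H) < 0, H is indefinite and the critical point is a saddle point.

saddle point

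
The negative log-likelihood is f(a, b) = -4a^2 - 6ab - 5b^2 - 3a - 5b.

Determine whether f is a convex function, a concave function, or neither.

f is quadratic, so its Hessian is the constant matrix H = [[-8, -6], [-6, -10]].
det(H) = 44, tr(H) = -18.
det(H) > 0 and tr(H) < 0, so H is negative definite everywhere: concave.

concave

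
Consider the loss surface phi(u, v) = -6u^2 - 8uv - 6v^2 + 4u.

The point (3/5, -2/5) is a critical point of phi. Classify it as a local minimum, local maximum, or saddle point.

The Hessian of phi is constant: H = [[-12, -8], [-8, -12]].
det(H) = (-12)·(-12) − (-8)² = 80.
det(H) > 0 and tr(H) = -24 < 0, so H is negative definite and the point is a local maximum.

local maximum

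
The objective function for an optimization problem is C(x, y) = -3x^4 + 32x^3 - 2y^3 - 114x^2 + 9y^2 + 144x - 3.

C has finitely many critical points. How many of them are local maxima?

C separates as a function of x plus a function of y, so ∇C=0 decouples.
∂C/∂x = -12(x - 4)(x - 3)(x - 1) = 0 at x ∈ {1, 3, 4}; ∂C/∂y = -6y(y - 3) = 0 at y ∈ {0, 3}.
The Hessian is diagonal: diag(C_xx, C_yy). Second derivatives: C_xx(1)=-72, C_xx(3)=24, C_xx(4)=-36; C_yy(0)=18, C_yy(3)=-18.
Local maxima occur where both diagonal entries negative: (1, 3), (4, 3). Count: 2.

2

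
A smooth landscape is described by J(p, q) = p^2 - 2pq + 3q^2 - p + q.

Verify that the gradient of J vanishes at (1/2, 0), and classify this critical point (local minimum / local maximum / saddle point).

local minimum

∇J = (2p - 2q - 1, -2p + 6q + 1); substituting (1/2, 0) gives ∇J = (0, 0), so (1/2, 0) is indeed a critical point.
The Hessian of J is constant: H = [[2, -2], [-2, 6]].
det(H) = 2·6 − (-2)² = 8.
det(H) > 0 and tr(H) = 8 > 0, so H is positive definite and the point is a local minimum.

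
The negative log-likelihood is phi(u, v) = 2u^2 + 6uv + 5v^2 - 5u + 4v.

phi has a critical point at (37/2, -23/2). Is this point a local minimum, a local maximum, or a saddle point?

The Hessian of phi is constant: H = [[4, 6], [6, 10]].
det(H) = 4·10 − 6² = 4.
det(H) > 0 and tr(H) = 14 > 0, so H is positive definite and the point is a local minimum.

local minimum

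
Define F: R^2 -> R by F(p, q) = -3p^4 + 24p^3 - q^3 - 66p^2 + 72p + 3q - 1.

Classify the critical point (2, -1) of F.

The mixed partial ∂²F/∂p∂q is 0, so the Hessian at any point is diag(F_pp, F_qq) = diag(12(-3p^2 + 12p - 11), -6q).
At (2, -1): H = diag(12, 6).
Both eigenvalues are positive, so H is positive definite: a local minimum.

local minimum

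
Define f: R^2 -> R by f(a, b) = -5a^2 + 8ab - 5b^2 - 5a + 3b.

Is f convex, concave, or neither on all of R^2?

f is quadratic, so its Hessian is the constant matrix H = [[-10, 8], [8, -10]].
det(H) = 36, tr(H) = -20.
det(H) > 0 and tr(H) < 0, so H is negative definite everywhere: concave.

concave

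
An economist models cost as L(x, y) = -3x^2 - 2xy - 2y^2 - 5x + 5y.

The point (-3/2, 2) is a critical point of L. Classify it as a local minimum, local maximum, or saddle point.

local maximum

The Hessian of L is constant: H = [[-6, -2], [-2, -4]].
det(H) = (-6)·(-4) − (-2)² = 20.
det(H) > 0 and tr(H) = -10 < 0, so H is negative definite and the point is a local maximum.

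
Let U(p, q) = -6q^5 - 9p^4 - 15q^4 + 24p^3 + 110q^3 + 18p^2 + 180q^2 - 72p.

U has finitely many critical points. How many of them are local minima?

U separates as a function of p plus a function of q, so ∇U=0 decouples.
∂U/∂p = -36(p - 2)(p - 1)(p + 1) = 0 at p ∈ {-1, 1, 2}; ∂U/∂q = -30q(q - 3)(q + 1)(q + 4) = 0 at q ∈ {-4, -1, 0, 3}.
The Hessian is diagonal: diag(U_pp, U_qq). Second derivatives: U_pp(-1)=-216, U_pp(1)=72, U_pp(2)=-108; U_qq(-4)=2520, U_qq(-1)=-360, U_qq(0)=360, U_qq(3)=-2520.
Local minima occur where both diagonal entries positive: (1, -4), (1, 0). Count: 2.

2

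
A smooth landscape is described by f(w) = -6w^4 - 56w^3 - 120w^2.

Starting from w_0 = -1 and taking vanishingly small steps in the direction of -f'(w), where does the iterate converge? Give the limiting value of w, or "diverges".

-2

f'(w) = -24w(w + 2)(w + 5), so f'(-1) = 96.
Gradient descent moves in the -f' direction, i.e. w is decreasing.
The nearest critical point in that direction is w = -2, where f'' = 144 > 0 (a local minimum). The iterate converges there.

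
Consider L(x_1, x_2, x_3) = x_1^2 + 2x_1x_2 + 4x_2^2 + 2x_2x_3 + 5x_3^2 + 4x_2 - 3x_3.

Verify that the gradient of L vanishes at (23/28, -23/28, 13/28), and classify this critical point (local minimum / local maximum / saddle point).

∇L = (2x_1 + 2x_2, 2x_1 + 8x_2 + 2x_3 + 4, 2x_2 + 10x_3 - 3); substituting (23/28, -23/28, 13/28) gives ∇L = (0, 0, 0), so (23/28, -23/28, 13/28) is indeed a critical point.
The Hessian is constant: H = [[2, 2, 0], [2, 8, 2], [0, 2, 10]].
Leading principal minors: Δ₁ = 2, Δ₂ = 12, Δ₃ = 112.
All leading minors are positive, so H is positive definite: a local minimum.

local minimum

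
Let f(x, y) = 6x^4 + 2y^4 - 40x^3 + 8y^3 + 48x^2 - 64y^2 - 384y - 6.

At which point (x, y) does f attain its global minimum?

f(x,y) separates as P(x) + Q(y) − 6, so its minimum is min P + min Q − 6.
P'(x) = 24x(x - 4)(x - 1) vanishes at x ∈ {0, 1, 4}; Q'(y) = 8(y - 4)(y + 3)(y + 4) vanishes at y ∈ {-4, -3, 4}.
Local minima of P (where P''>0): P(0)=0, P(4)=-256. Local minima of Q: Q(-4)=512, Q(4)=-1536.
So the global minimum of f is P(4) + Q(4) − 6 = -256 − 1536 − 6 = -1798, attained at (4, 4).

(4, 4)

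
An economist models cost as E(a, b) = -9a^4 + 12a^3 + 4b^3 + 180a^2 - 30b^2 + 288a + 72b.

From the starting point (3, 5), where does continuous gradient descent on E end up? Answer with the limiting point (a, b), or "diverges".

(-1, 3)

E is separable, so gradient descent decouples: a follows -∂E/∂a, b follows -∂E/∂b.
∂E/∂a = -36(a - 4)(a + 1)(a + 2); at a=3 this is 720, so a decreases.
∂E/∂b = 12(b - 3)(b - 2); at b=5 this is 72, so b decreases.
a converges to its nearest critical value -1 (a local min of the a-part); b converges to 3. The iterate converges to (-1, 3).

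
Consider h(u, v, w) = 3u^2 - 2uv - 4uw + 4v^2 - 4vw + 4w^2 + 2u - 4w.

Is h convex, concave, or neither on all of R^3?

h is quadratic, so its Hessian is the constant matrix H = [[6, -2, -4], [-2, 8, -4], [-4, -4, 8]].
Leading principal minors: 6, 44, 64.
All positive ⇒ H ≻ 0 ⇒ convex.

convex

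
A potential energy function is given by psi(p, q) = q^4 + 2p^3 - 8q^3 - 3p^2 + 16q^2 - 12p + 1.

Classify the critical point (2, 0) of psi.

local minimum

The mixed partial ∂²psi/∂p∂q is 0, so the Hessian at any point is diag(psi_pp, psi_qq) = diag(6(2p - 1), 4(3q^2 - 12q + 8)).
At (2, 0): H = diag(18, 32).
Both eigenvalues are positive, so H is positive definite: a local minimum.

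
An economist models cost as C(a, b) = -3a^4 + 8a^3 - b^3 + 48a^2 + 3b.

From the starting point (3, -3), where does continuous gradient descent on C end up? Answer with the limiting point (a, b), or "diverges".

(0, -1)

C is separable, so gradient descent decouples: a follows -∂C/∂a, b follows -∂C/∂b.
∂C/∂a = -12a(a - 4)(a + 2); at a=3 this is 180, so a decreases.
∂C/∂b = -3(b - 1)(b + 1); at b=-3 this is -24, so b increases.
a converges to its nearest critical value 0 (a local min of the a-part); b converges to -1. The iterate converges to (0, -1).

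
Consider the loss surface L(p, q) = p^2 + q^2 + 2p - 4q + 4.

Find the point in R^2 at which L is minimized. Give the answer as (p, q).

(-1, 2)

L(p,q) separates as A(p) + B(q) + 4, so its minimum is min A + min B + 4.
A'(p) = 2p + 2 vanishes at p ∈ {-1}; B'(q) = 2q - 4 vanishes at q ∈ {2}.
Local minima of A (where A''>0): A(-1)=-1. Local minima of B: B(2)=-4.
So the global minimum of L is A(-1) + B(2) + 4 = -1 − 4 + 4 = -1, attained at (-1, 2).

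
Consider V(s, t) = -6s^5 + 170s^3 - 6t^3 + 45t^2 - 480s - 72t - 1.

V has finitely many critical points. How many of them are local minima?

2

V separates as a function of s plus a function of t, so ∇V=0 decouples.
∂V/∂s = -30(s - 4)(s - 1)(s + 1)(s + 4) = 0 at s ∈ {-4, -1, 1, 4}; ∂V/∂t = -18(t - 4)(t - 1) = 0 at t ∈ {1, 4}.
The Hessian is diagonal: diag(V_ss, V_tt). Second derivatives: V_ss(-4)=3600, V_ss(-1)=-900, V_ss(1)=900, V_ss(4)=-3600; V_tt(1)=54, V_tt(4)=-54.
Local minima occur where both diagonal entries positive: (-4, 1), (1, 1). Count: 2.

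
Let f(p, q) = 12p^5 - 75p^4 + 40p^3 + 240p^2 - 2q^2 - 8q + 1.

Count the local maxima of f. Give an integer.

2

f separates as a function of p plus a function of q, so ∇f=0 decouples.
∂f/∂p = 60p(p - 4)(p - 2)(p + 1) = 0 at p ∈ {-1, 0, 2, 4}; ∂f/∂q = -4(q + 2) = 0 at q ∈ {-2}.
The Hessian is diagonal: diag(f_pp, f_qq). Second derivatives: f_pp(-1)=-900, f_pp(0)=480, f_pp(2)=-720, f_pp(4)=2400; f_qq(-2)=-4.
Local maxima occur where both diagonal entries negative: (-1, -2), (2, -2). Count: 2.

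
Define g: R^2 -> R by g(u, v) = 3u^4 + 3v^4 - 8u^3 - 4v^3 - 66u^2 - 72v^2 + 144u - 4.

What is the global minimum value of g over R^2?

-1211

g(u,v) separates as P(u) + Q(v) − 4, so its minimum is min P + min Q − 4.
P'(u) = 12(u - 4)(u - 1)(u + 3) vanishes at u ∈ {-3, 1, 4}; Q'(v) = 12v(v - 4)(v + 3) vanishes at v ∈ {-3, 0, 4}.
Local minima of P (where P''>0): P(-3)=-567, P(4)=-224. Local minima of Q: Q(-3)=-297, Q(4)=-640.
So the global minimum of g is P(-3) + Q(4) − 4 = -567 − 640 − 4 = -1211, attained at (-3, 4).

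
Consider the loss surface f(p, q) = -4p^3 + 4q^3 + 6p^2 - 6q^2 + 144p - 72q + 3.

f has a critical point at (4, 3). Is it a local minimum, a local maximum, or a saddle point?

The mixed partial ∂²f/∂p∂q is 0, so the Hessian at any point is diag(f_pp, f_qq) = diag(12(-2p + 1), 12(2q - 1)).
At (4, 3): H = diag(-84, 60).
The eigenvalues have opposite signs, so H is indefinite: a saddle point.

saddle point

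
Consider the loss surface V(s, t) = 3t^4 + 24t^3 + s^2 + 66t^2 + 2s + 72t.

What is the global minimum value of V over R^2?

V(s,t) separates as P(s) + Q(t), so its minimum is min P + min Q.
P'(s) = 2s + 2 vanishes at s ∈ {-1}; Q'(t) = 12(t + 1)(t + 2)(t + 3) vanishes at t ∈ {-3, -2, -1}.
Local minima of P (where P''>0): P(-1)=-1. Local minima of Q: Q(-3)=-27, Q(-1)=-27.
So the global minimum of V is P(-1) + Q(-3) = -1 − 27 = -28, attained at (-1, -3).

-28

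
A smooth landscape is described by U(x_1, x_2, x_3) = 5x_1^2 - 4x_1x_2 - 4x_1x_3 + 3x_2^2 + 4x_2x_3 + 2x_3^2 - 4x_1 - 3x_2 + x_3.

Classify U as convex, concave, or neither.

convex

U is quadratic, so its Hessian is the constant matrix H = [[10, -4, -4], [-4, 6, 4], [-4, 4, 4]].
Leading principal minors: 10, 44, 48.
All positive ⇒ H ≻ 0 ⇒ convex.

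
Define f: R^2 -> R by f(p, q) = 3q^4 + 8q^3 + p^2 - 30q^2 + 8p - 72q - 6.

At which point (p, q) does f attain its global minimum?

(-4, 2)

f(p,q) separates as A(p) + B(q) − 6, so its minimum is min A + min B − 6.
A'(p) = 2p + 8 vanishes at p ∈ {-4}; B'(q) = 12(q - 2)(q + 1)(q + 3) vanishes at q ∈ {-3, -1, 2}.
Local minima of A (where A''>0): A(-4)=-16. Local minima of B: B(-3)=-27, B(2)=-152.
So the global minimum of f is A(-4) + B(2) − 6 = -16 − 152 − 6 = -174, attained at (-4, 2).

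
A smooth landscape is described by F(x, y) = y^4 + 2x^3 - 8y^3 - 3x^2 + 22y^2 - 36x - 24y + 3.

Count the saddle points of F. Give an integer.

3

F separates as a function of x plus a function of y, so ∇F=0 decouples.
∂F/∂x = 6(x - 3)(x + 2) = 0 at x ∈ {-2, 3}; ∂F/∂y = 4(y - 3)(y - 2)(y - 1) = 0 at y ∈ {1, 2, 3}.
The Hessian is diagonal: diag(F_xx, F_yy). Second derivatives: F_xx(-2)=-30, F_xx(3)=30; F_yy(1)=8, F_yy(2)=-4, F_yy(3)=8.
Saddle points occur where the two diagonal entries have opposite signs: (-2, 1), (-2, 3), (3, 2). Count: 3.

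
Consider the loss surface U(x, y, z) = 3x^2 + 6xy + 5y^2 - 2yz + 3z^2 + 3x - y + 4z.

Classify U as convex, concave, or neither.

convex

U is quadratic, so its Hessian is the constant matrix H = [[6, 6, 0], [6, 10, -2], [0, -2, 6]].
Leading principal minors: 6, 24, 120.
All positive ⇒ H ≻ 0 ⇒ convex.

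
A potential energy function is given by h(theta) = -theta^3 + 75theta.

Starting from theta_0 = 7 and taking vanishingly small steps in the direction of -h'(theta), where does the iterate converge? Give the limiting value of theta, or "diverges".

diverges

h'(theta) = -3(theta - 5)(theta + 5), so h'(7) = -72.
Gradient descent moves in the -h' direction, i.e. theta is increasing.
There is no critical point above theta=7, and h' keeps the same sign, so the iterate runs off to +∞.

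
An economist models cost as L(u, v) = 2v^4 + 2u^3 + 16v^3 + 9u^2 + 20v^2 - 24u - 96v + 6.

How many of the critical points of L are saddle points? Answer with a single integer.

L separates as a function of u plus a function of v, so ∇L=0 decouples.
∂L/∂u = 6(u - 1)(u + 4) = 0 at u ∈ {-4, 1}; ∂L/∂v = 8(v - 1)(v + 3)(v + 4) = 0 at v ∈ {-4, -3, 1}.
The Hessian is diagonal: diag(L_uu, L_vv). Second derivatives: L_uu(-4)=-30, L_uu(1)=30; L_vv(-4)=40, L_vv(-3)=-32, L_vv(1)=160.
Saddle points occur where the two diagonal entries have opposite signs: (-4, -4), (-4, 1), (1, -3). Count: 3.

3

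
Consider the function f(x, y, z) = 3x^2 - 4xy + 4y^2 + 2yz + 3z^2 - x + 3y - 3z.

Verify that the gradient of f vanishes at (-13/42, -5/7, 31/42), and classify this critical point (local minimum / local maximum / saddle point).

∇f = (6x - 4y - 1, -4x + 8y + 2z + 3, 2y + 6z - 3); substituting (-13/42, -5/7, 31/42) gives ∇f = (0, 0, 0), so (-13/42, -5/7, 31/42) is indeed a critical point.
The Hessian is constant: H = [[6, -4, 0], [-4, 8, 2], [0, 2, 6]].
Leading principal minors: Δ₁ = 6, Δ₂ = 32, Δ₃ = 168.
All leading minors are positive, so H is positive definite: a local minimum.

local minimum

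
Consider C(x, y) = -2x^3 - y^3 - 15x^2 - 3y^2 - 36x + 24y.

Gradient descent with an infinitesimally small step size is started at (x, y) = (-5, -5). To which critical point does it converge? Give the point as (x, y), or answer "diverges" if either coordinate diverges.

C is separable, so gradient descent decouples: x follows -∂C/∂x, y follows -∂C/∂y.
∂C/∂x = -6(x + 2)(x + 3); at x=-5 this is -36, so x increases.
∂C/∂y = -3(y - 2)(y + 4); at y=-5 this is -21, so y increases.
x converges to its nearest critical value -3 (a local min of the x-part); y converges to -4. The iterate converges to (-3, -4).

(-3, -4)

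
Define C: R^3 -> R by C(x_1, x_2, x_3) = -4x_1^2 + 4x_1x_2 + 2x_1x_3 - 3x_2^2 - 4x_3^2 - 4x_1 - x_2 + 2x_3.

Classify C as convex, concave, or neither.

concave

C is quadratic, so its Hessian is the constant matrix H = [[-8, 4, 2], [4, -6, 0], [2, 0, -8]].
Leading principal minors: -8, 32, -232.
Signs alternate −, +, − ⇒ H ≺ 0 ⇒ concave.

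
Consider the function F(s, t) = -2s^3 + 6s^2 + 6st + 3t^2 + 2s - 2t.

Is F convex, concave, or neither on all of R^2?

The term -2s^3 is cubic, so the Hessian is not constant.
∂²F/∂s² = -12s + 12, which takes both signs as s varies (negative for sufficiently large s). A diagonal entry of the Hessian changing sign means the Hessian is neither positive- nor negative-semidefinite on all of R^2.

neither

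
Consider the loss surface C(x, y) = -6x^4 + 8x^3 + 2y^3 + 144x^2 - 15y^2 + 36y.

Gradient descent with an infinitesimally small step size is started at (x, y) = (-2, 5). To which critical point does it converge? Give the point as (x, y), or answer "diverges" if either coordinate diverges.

C is separable, so gradient descent decouples: x follows -∂C/∂x, y follows -∂C/∂y.
∂C/∂x = -24x(x - 4)(x + 3); at x=-2 this is -288, so x increases.
∂C/∂y = 6(y - 3)(y - 2); at y=5 this is 36, so y decreases.
x converges to its nearest critical value 0 (a local min of the x-part); y converges to 3. The iterate converges to (0, 3).

(0, 3)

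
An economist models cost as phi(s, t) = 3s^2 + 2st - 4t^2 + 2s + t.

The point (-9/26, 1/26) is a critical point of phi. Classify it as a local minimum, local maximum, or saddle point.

The Hessian of phi is constant: H = [[6, 2], [2, -8]].
det(H) = 6·(-8) − 2² = -52.
Since det(H) < 0, H is indefinite and the critical point is a saddle point.

saddle point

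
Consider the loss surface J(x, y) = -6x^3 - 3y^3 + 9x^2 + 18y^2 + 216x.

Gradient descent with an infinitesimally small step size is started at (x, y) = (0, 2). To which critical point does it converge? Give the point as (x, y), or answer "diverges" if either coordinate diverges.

(-3, 0)

J is separable, so gradient descent decouples: x follows -∂J/∂x, y follows -∂J/∂y.
∂J/∂x = -18(x - 4)(x + 3); at x=0 this is 216, so x decreases.
∂J/∂y = -9y(y - 4); at y=2 this is 36, so y decreases.
x converges to its nearest critical value -3 (a local min of the x-part); y converges to 0. The iterate converges to (-3, 0).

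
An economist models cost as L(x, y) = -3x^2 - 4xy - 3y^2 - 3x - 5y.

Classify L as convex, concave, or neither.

L is quadratic, so its Hessian is the constant matrix H = [[-6, -4], [-4, -6]].
det(H) = 20, tr(H) = -12.
det(H) > 0 and tr(H) < 0, so H is negative definite everywhere: concave.

concave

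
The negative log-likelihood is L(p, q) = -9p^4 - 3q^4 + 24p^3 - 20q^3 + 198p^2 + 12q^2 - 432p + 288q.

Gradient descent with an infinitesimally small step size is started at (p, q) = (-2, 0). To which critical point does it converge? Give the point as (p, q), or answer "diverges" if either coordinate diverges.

L is separable, so gradient descent decouples: p follows -∂L/∂p, q follows -∂L/∂q.
∂L/∂p = -36(p - 4)(p - 1)(p + 3); at p=-2 this is -648, so p increases.
∂L/∂q = -12(q - 2)(q + 3)(q + 4); at q=0 this is 288, so q decreases.
p converges to its nearest critical value 1 (a local min of the p-part); q converges to -3. The iterate converges to (1, -3).

(1, -3)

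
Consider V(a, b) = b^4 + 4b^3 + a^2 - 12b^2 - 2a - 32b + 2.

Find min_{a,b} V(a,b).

V(a,b) separates as P(a) + Q(b) + 2, so its minimum is min P + min Q + 2.
P'(a) = 2a - 2 vanishes at a ∈ {1}; Q'(b) = 4(b - 2)(b + 1)(b + 4) vanishes at b ∈ {-4, -1, 2}.
Local minima of P (where P''>0): P(1)=-1. Local minima of Q: Q(-4)=-64, Q(2)=-64.
So the global minimum of V is P(1) + Q(-4) + 2 = -1 − 64 + 2 = -63, attained at (1, -4).

-63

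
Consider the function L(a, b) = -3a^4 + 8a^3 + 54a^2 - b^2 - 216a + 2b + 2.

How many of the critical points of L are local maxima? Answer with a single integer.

2

L separates as a function of a plus a function of b, so ∇L=0 decouples.
∂L/∂a = -12(a - 3)(a - 2)(a + 3) = 0 at a ∈ {-3, 2, 3}; ∂L/∂b = -2(b - 1) = 0 at b ∈ {1}.
The Hessian is diagonal: diag(L_aa, L_bb). Second derivatives: L_aa(-3)=-360, L_aa(2)=60, L_aa(3)=-72; L_bb(1)=-2.
Local maxima occur where both diagonal entries negative: (-3, 1), (3, 1). Count: 2.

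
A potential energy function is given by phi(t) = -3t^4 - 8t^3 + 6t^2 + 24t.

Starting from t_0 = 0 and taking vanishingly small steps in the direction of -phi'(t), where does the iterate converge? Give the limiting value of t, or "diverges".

-1

phi'(t) = -12(t - 1)(t + 1)(t + 2), so phi'(0) = 24.
Gradient descent moves in the -phi' direction, i.e. t is decreasing.
The nearest critical point in that direction is t = -1, where phi'' = 24 > 0 (a local minimum). The iterate converges there.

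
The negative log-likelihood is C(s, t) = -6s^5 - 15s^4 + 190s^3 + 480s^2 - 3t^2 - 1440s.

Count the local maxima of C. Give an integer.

C separates as a function of s plus a function of t, so ∇C=0 decouples.
∂C/∂s = -30(s - 4)(s - 1)(s + 3)(s + 4) = 0 at s ∈ {-4, -3, 1, 4}; ∂C/∂t = -6t = 0 at t ∈ {0}.
The Hessian is diagonal: diag(C_ss, C_tt). Second derivatives: C_ss(-4)=1200, C_ss(-3)=-840, C_ss(1)=1800, C_ss(4)=-5040; C_tt(0)=-6.
Local maxima occur where both diagonal entries negative: (-3, 0), (4, 0). Count: 2.

2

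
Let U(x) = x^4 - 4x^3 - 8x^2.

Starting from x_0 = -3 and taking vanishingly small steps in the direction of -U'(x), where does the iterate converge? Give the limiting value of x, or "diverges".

U'(x) = 4x(x - 4)(x + 1), so U'(-3) = -168.
Gradient descent moves in the -U' direction, i.e. x is increasing.
The nearest critical point in that direction is x = -1, where U'' = 20 > 0 (a local minimum). The iterate converges there.

-1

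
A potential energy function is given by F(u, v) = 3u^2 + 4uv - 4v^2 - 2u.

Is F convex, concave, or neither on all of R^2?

F is quadratic, so its Hessian is the constant matrix H = [[6, 4], [4, -8]].
det(H) = -64, tr(H) = -2.
det(H) < 0, so H is indefinite: neither convex nor concave.

neither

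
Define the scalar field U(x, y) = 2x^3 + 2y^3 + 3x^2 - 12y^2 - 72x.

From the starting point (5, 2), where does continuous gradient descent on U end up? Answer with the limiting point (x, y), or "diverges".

(3, 4)

U is separable, so gradient descent decouples: x follows -∂U/∂x, y follows -∂U/∂y.
∂U/∂x = 6(x - 3)(x + 4); at x=5 this is 108, so x decreases.
∂U/∂y = 6y(y - 4); at y=2 this is -24, so y increases.
x converges to its nearest critical value 3 (a local min of the x-part); y converges to 4. The iterate converges to (3, 4).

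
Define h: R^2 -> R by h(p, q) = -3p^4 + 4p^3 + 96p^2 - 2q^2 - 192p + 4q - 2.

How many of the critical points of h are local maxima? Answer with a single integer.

2

h separates as a function of p plus a function of q, so ∇h=0 decouples.
∂h/∂p = -12(p - 4)(p - 1)(p + 4) = 0 at p ∈ {-4, 1, 4}; ∂h/∂q = -4(q - 1) = 0 at q ∈ {1}.
The Hessian is diagonal: diag(h_pp, h_qq). Second derivatives: h_pp(-4)=-480, h_pp(1)=180, h_pp(4)=-288; h_qq(1)=-4.
Local maxima occur where both diagonal entries negative: (-4, 1), (4, 1). Count: 2.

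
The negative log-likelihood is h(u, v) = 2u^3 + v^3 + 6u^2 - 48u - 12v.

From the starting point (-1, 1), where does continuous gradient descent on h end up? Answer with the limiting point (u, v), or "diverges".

h is separable, so gradient descent decouples: u follows -∂h/∂u, v follows -∂h/∂v.
∂h/∂u = 6(u - 2)(u + 4); at u=-1 this is -54, so u increases.
∂h/∂v = 3(v - 2)(v + 2); at v=1 this is -9, so v increases.
u converges to its nearest critical value 2 (a local min of the u-part); v converges to 2. The iterate converges to (2, 2).

(2, 2)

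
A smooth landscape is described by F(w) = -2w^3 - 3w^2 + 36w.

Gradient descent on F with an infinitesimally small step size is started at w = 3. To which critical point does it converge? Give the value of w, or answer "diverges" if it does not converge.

F'(w) = -6(w - 2)(w + 3), so F'(3) = -36.
Gradient descent moves in the -F' direction, i.e. w is increasing.
There is no critical point above w=3, and F' keeps the same sign, so the iterate runs off to +∞.

diverges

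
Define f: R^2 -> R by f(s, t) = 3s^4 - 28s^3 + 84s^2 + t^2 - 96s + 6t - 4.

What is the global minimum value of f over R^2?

-77

f(s,t) separates as P(s) + Q(t) − 4, so its minimum is min P + min Q − 4.
P'(s) = 12(s - 4)(s - 2)(s - 1) vanishes at s ∈ {1, 2, 4}; Q'(t) = 2(t + 3) vanishes at t ∈ {-3}.
Local minima of P (where P''>0): P(1)=-37, P(4)=-64. Local minima of Q: Q(-3)=-9.
So the global minimum of f is P(4) + Q(-3) − 4 = -64 − 9 − 4 = -77, attained at (4, -3).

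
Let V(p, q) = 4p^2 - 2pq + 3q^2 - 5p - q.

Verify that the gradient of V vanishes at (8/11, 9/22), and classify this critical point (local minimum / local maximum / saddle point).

local minimum

∇V = (8p - 2q - 5, -2p + 6q - 1); substituting (8/11, 9/22) gives ∇V = (0, 0), so (8/11, 9/22) is indeed a critical point.
The Hessian of V is constant: H = [[8, -2], [-2, 6]].
det(H) = 8·6 − (-2)² = 44.
det(H) > 0 and tr(H) = 14 > 0, so H is positive definite and the point is a local minimum.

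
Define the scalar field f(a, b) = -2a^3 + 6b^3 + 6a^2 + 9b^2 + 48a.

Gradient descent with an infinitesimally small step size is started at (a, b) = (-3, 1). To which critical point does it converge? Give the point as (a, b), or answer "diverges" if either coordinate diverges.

f is separable, so gradient descent decouples: a follows -∂f/∂a, b follows -∂f/∂b.
∂f/∂a = -6(a - 4)(a + 2); at a=-3 this is -42, so a increases.
∂f/∂b = 18b(b + 1); at b=1 this is 36, so b decreases.
a converges to its nearest critical value -2 (a local min of the a-part); b converges to 0. The iterate converges to (-2, 0).

(-2, 0)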